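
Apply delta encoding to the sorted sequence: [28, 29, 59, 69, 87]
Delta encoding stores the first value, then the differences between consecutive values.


First value: 28
Deltas:
  29 - 28 = 1
  59 - 29 = 30
  69 - 59 = 10
  87 - 69 = 18


Delta encoded: [28, 1, 30, 10, 18]


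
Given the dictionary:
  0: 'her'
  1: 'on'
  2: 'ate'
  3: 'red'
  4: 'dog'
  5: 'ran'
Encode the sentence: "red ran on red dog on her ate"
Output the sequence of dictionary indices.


Look up each word in the dictionary:
  'red' -> 3
  'ran' -> 5
  'on' -> 1
  'red' -> 3
  'dog' -> 4
  'on' -> 1
  'her' -> 0
  'ate' -> 2

Encoded: [3, 5, 1, 3, 4, 1, 0, 2]


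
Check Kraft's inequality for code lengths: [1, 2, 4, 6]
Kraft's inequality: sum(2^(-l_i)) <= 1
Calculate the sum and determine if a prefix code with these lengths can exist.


Sum = 2^(-1) + 2^(-2) + 2^(-4) + 2^(-6)
    = 0.5 + 0.25 + 0.0625 + 0.015625
    = 53/64 = 0.828125
Since 0.828125 <= 1, Kraft's inequality IS satisfied.
A prefix code with these lengths CAN exist.

Kraft sum = 0.828125. Satisfied.


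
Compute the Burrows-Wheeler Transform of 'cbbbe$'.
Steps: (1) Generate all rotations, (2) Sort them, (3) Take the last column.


Rotations (sorted):
  0: $cbbbe -> last char: e
  1: bbbe$c -> last char: c
  2: bbe$cb -> last char: b
  3: be$cbb -> last char: b
  4: cbbbe$ -> last char: $
  5: e$cbbb -> last char: b


BWT = ecbb$b


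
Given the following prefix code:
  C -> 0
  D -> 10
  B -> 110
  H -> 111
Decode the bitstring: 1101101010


Decoding step by step:
Bits 110 -> B
Bits 110 -> B
Bits 10 -> D
Bits 10 -> D


Decoded message: BBDD


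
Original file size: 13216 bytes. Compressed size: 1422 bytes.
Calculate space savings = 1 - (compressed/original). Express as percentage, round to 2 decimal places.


ratio = compressed/original = 1422/13216 = 0.107597
savings = 1 - ratio = 1 - 0.107597 = 0.892403
as a percentage: 0.892403 * 100 = 89.24%

Space savings = 1 - 1422/13216 = 89.24%


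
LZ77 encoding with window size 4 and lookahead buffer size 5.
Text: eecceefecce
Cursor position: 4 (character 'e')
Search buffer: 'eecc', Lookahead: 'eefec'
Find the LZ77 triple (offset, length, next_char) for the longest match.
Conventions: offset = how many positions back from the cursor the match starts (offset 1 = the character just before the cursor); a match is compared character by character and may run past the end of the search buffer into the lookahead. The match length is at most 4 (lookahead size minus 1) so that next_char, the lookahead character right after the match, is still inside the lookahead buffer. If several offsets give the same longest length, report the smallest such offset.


Try each offset into the search buffer:
  offset=1 (pos 3, char 'c'): match length 0
  offset=2 (pos 2, char 'c'): match length 0
  offset=3 (pos 1, char 'e'): match length 1
  offset=4 (pos 0, char 'e'): match length 2
Longest match has length 2 at offset 4.
next_char = character at position 4 + 2 = 6 -> 'f'

Best match: offset=4, length=2 (matching 'ee' starting at position 0)
LZ77 triple: (4, 2, 'f')


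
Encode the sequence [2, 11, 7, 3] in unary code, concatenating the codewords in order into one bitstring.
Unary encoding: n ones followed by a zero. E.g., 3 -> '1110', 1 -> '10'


Encode each number as n ones followed by a terminating 0:
  2 -> 110 (3 bits)
  11 -> 111111111110 (12 bits)
  7 -> 11111110 (8 bits)
  3 -> 1110 (4 bits)
Total length = 3 + 12 + 8 + 4 = 27 bits.

Unary([2, 11, 7, 3]) = 110111111111110111111101110 (27 bits)


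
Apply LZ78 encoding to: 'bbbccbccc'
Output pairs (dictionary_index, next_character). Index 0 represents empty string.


LZ78 encoding steps:
Dictionary: {0: ''}
Step 1: w='' (idx 0), next='b' -> output (0, 'b'), add 'b' as idx 1
Step 2: w='b' (idx 1), next='b' -> output (1, 'b'), add 'bb' as idx 2
Step 3: w='' (idx 0), next='c' -> output (0, 'c'), add 'c' as idx 3
Step 4: w='c' (idx 3), next='b' -> output (3, 'b'), add 'cb' as idx 4
Step 5: w='c' (idx 3), next='c' -> output (3, 'c'), add 'cc' as idx 5
Step 6: w='c' (idx 3), end of input -> output (3, '')


Encoded: [(0, 'b'), (1, 'b'), (0, 'c'), (3, 'b'), (3, 'c'), (3, '')]


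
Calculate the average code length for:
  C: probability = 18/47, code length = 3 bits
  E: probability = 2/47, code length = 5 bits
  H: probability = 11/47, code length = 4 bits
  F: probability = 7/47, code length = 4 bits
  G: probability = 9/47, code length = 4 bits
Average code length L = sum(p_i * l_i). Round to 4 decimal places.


Weighted contributions p_i * l_i:
  C: (18/47) * 3 = 54/47
  E: (2/47) * 5 = 10/47
  H: (11/47) * 4 = 44/47
  F: (7/47) * 4 = 28/47
  G: (9/47) * 4 = 36/47
Sum = (54 + 10 + 44 + 28 + 36)/47 = 172/47

L = 172/47 = 3.6596 bits/symbol


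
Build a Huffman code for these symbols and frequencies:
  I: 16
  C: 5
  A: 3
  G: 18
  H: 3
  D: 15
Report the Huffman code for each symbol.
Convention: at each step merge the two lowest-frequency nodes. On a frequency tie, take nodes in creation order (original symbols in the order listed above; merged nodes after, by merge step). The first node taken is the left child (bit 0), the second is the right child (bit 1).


Huffman tree construction:
Step 1: Merge A(3) + H(3) = 6
Step 2: Merge C(5) + (A+H)(6) = 11
Step 3: Merge (C+(A+H))(11) + D(15) = 26
Step 4: Merge I(16) + G(18) = 34
Step 5: Merge ((C+(A+H))+D)(26) + (I+G)(34) = 60
Read each symbol's code off the tree from the root (left child = 0, right child = 1).

Codes:
  I: 10 (length 2)
  C: 000 (length 3)
  A: 0010 (length 4)
  G: 11 (length 2)
  H: 0011 (length 4)
  D: 01 (length 2)
Average code length: 137/60 = 2.2833 bits/symbol


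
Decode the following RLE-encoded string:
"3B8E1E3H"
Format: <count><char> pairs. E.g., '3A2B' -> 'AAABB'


Expanding each <count><char> pair:
  3B -> 'BBB'
  8E -> 'EEEEEEEE'
  1E -> 'E'
  3H -> 'HHH'

Decoded = BBBEEEEEEEEEHHH


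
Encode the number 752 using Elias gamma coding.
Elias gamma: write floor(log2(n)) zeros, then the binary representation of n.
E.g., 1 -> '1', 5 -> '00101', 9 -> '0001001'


num_bits = floor(log2(752)) + 1 = 10
leading_zeros = num_bits - 1 = 9
binary(752) = 1011110000

Elias gamma(752) = '000000000' + '1011110000' = 0000000001011110000 (19 bits)


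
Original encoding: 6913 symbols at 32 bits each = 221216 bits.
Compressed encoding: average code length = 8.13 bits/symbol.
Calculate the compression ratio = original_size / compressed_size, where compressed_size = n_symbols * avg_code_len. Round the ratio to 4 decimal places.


original_size = n_symbols * orig_bits = 6913 * 32 = 221216 bits
compressed_size = n_symbols * avg_code_len = 6913 * 8.13 = 56202.69 bits
ratio = original_size / compressed_size = 221216 / 56202.69 = 3.936

Compression ratio = 3.936


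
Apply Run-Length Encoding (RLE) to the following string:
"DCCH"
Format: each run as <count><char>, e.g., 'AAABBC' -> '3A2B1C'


Scanning runs left to right:
  i=0: run of 'D' x 1 -> '1D'
  i=1: run of 'C' x 2 -> '2C'
  i=3: run of 'H' x 1 -> '1H'

RLE = 1D2C1H


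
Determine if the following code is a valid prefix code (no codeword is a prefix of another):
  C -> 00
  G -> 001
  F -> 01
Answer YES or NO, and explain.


Checking each pair (does one codeword prefix another?):
  C='00' vs G='001': prefix -- VIOLATION

NO -- this is NOT a valid prefix code. C (00) is a prefix of G (001).


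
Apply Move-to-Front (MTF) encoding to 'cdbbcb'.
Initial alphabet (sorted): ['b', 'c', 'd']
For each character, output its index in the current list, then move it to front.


MTF encoding:
'c': index 1 in ['b', 'c', 'd'] -> ['c', 'b', 'd']
'd': index 2 in ['c', 'b', 'd'] -> ['d', 'c', 'b']
'b': index 2 in ['d', 'c', 'b'] -> ['b', 'd', 'c']
'b': index 0 in ['b', 'd', 'c'] -> ['b', 'd', 'c']
'c': index 2 in ['b', 'd', 'c'] -> ['c', 'b', 'd']
'b': index 1 in ['c', 'b', 'd'] -> ['b', 'c', 'd']


Output: [1, 2, 2, 0, 2, 1]


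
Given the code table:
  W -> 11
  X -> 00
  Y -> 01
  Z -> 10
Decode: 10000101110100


Decoding:
10 -> Z
00 -> X
01 -> Y
01 -> Y
11 -> W
01 -> Y
00 -> X


Result: ZXYYWYX


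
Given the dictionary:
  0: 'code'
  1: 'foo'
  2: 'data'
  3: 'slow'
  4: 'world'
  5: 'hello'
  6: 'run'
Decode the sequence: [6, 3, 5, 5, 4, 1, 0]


Look up each index in the dictionary:
  6 -> 'run'
  3 -> 'slow'
  5 -> 'hello'
  5 -> 'hello'
  4 -> 'world'
  1 -> 'foo'
  0 -> 'code'

Decoded: "run slow hello hello world foo code"


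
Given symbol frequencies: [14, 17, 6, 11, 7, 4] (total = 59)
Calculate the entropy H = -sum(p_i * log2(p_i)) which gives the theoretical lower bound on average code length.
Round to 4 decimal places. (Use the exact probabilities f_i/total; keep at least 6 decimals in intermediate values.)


Per-symbol terms -p_i * log2(p_i) with p_i = f_i/59:
  p = 14/59 = 0.237288: log2(p) = -2.075288, -p*log2(p) = 0.492441
  p = 17/59 = 0.288136: log2(p) = -1.795180, -p*log2(p) = 0.517255
  p = 6/59 = 0.101695: log2(p) = -3.297681, -p*log2(p) = 0.335357
  p = 11/59 = 0.186441: log2(p) = -2.423211, -p*log2(p) = 0.451785
  p = 7/59 = 0.118644: log2(p) = -3.075288, -p*log2(p) = 0.364865
  p = 4/59 = 0.067797: log2(p) = -3.882643, -p*log2(p) = 0.263230
H = 0.492441 + 0.517255 + 0.335357 + 0.451785 + 0.364865 + 0.263230 = 2.424933

H = 2.4249 bits/symbol


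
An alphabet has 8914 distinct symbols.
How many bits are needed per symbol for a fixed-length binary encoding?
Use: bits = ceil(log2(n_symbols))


log2(8914) = 13.1219
Bracket: 2^13 = 8192 < 8914 <= 2^14 = 16384
So ceil(log2(8914)) = 14

bits = ceil(log2(8914)) = ceil(13.1219) = 14 bits


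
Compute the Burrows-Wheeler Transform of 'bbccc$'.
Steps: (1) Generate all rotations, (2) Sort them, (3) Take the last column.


Rotations (sorted):
  0: $bbccc -> last char: c
  1: bbccc$ -> last char: $
  2: bccc$b -> last char: b
  3: c$bbcc -> last char: c
  4: cc$bbc -> last char: c
  5: ccc$bb -> last char: b


BWT = c$bccb


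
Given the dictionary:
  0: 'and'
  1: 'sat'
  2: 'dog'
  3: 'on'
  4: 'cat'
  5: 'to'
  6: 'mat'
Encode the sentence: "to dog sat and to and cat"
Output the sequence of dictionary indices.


Look up each word in the dictionary:
  'to' -> 5
  'dog' -> 2
  'sat' -> 1
  'and' -> 0
  'to' -> 5
  'and' -> 0
  'cat' -> 4

Encoded: [5, 2, 1, 0, 5, 0, 4]


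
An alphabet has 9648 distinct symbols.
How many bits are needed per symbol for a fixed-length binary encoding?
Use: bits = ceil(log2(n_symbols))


log2(9648) = 13.236
Bracket: 2^13 = 8192 < 9648 <= 2^14 = 16384
So ceil(log2(9648)) = 14

bits = ceil(log2(9648)) = ceil(13.236) = 14 bits


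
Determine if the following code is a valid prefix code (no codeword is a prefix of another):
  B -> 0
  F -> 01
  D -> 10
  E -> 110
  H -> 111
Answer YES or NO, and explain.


Checking each pair (does one codeword prefix another?):
  B='0' vs F='01': prefix -- VIOLATION

NO -- this is NOT a valid prefix code. B (0) is a prefix of F (01).


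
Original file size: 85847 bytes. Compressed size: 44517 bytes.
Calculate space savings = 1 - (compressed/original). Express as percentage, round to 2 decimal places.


ratio = compressed/original = 44517/85847 = 0.518562
savings = 1 - ratio = 1 - 0.518562 = 0.481438
as a percentage: 0.481438 * 100 = 48.14%

Space savings = 1 - 44517/85847 = 48.14%


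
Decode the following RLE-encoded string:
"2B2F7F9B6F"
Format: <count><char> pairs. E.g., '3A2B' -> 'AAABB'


Expanding each <count><char> pair:
  2B -> 'BB'
  2F -> 'FF'
  7F -> 'FFFFFFF'
  9B -> 'BBBBBBBBB'
  6F -> 'FFFFFF'

Decoded = BBFFFFFFFFFBBBBBBBBBFFFFFF


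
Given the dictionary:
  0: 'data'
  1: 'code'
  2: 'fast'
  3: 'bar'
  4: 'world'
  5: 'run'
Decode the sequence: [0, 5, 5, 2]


Look up each index in the dictionary:
  0 -> 'data'
  5 -> 'run'
  5 -> 'run'
  2 -> 'fast'

Decoded: "data run run fast"


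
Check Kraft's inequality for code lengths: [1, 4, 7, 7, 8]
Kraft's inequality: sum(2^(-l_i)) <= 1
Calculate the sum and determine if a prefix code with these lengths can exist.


Sum = 2^(-1) + 2^(-4) + 2^(-7) + 2^(-7) + 2^(-8)
    = 0.5 + 0.0625 + 0.0078125 + 0.0078125 + 0.00390625
    = 149/256 = 0.58203125
Since 0.58203125 <= 1, Kraft's inequality IS satisfied.
A prefix code with these lengths CAN exist.

Kraft sum = 0.58203125. Satisfied.


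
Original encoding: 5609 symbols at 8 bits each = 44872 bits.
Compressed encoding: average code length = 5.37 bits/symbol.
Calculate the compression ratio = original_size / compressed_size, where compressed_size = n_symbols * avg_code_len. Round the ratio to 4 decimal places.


original_size = n_symbols * orig_bits = 5609 * 8 = 44872 bits
compressed_size = n_symbols * avg_code_len = 5609 * 5.37 = 30120.33 bits
ratio = original_size / compressed_size = 44872 / 30120.33 = 1.4898

Compression ratio = 1.4898


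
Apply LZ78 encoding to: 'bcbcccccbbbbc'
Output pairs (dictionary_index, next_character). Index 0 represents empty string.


LZ78 encoding steps:
Dictionary: {0: ''}
Step 1: w='' (idx 0), next='b' -> output (0, 'b'), add 'b' as idx 1
Step 2: w='' (idx 0), next='c' -> output (0, 'c'), add 'c' as idx 2
Step 3: w='b' (idx 1), next='c' -> output (1, 'c'), add 'bc' as idx 3
Step 4: w='c' (idx 2), next='c' -> output (2, 'c'), add 'cc' as idx 4
Step 5: w='cc' (idx 4), next='b' -> output (4, 'b'), add 'ccb' as idx 5
Step 6: w='b' (idx 1), next='b' -> output (1, 'b'), add 'bb' as idx 6
Step 7: w='bc' (idx 3), end of input -> output (3, '')


Encoded: [(0, 'b'), (0, 'c'), (1, 'c'), (2, 'c'), (4, 'b'), (1, 'b'), (3, '')]


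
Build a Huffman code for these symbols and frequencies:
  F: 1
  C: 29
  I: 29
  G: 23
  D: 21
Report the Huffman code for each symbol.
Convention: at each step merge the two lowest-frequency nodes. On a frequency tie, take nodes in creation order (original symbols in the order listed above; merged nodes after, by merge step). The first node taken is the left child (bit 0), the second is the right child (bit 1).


Huffman tree construction:
Step 1: Merge F(1) + D(21) = 22
Step 2: Merge (F+D)(22) + G(23) = 45
Step 3: Merge C(29) + I(29) = 58
Step 4: Merge ((F+D)+G)(45) + (C+I)(58) = 103
Read each symbol's code off the tree from the root (left child = 0, right child = 1).

Codes:
  F: 000 (length 3)
  C: 10 (length 2)
  I: 11 (length 2)
  G: 01 (length 2)
  D: 001 (length 3)
Average code length: 228/103 = 2.2136 bits/symbol


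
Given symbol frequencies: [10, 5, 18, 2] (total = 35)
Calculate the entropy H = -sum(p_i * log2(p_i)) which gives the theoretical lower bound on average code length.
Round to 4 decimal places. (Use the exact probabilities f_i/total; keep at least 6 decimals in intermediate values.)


Per-symbol terms -p_i * log2(p_i) with p_i = f_i/35:
  p = 10/35 = 0.285714: log2(p) = -1.807355, -p*log2(p) = 0.516387
  p = 5/35 = 0.142857: log2(p) = -2.807355, -p*log2(p) = 0.401051
  p = 18/35 = 0.514286: log2(p) = -0.959358, -p*log2(p) = 0.493384
  p = 2/35 = 0.057143: log2(p) = -4.129283, -p*log2(p) = 0.235959
H = 0.516387 + 0.401051 + 0.493384 + 0.235959 = 1.646781

H = 1.6468 bits/symbol


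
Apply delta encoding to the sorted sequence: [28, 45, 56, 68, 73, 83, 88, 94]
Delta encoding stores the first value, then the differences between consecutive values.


First value: 28
Deltas:
  45 - 28 = 17
  56 - 45 = 11
  68 - 56 = 12
  73 - 68 = 5
  83 - 73 = 10
  88 - 83 = 5
  94 - 88 = 6


Delta encoded: [28, 17, 11, 12, 5, 10, 5, 6]


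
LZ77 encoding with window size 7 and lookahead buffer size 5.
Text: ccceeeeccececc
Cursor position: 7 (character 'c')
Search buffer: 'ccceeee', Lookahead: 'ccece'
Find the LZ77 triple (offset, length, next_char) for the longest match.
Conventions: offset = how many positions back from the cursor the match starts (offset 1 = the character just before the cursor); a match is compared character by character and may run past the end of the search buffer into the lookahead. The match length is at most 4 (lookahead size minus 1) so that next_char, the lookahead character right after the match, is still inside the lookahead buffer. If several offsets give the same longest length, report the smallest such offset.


Try each offset into the search buffer:
  offset=1 (pos 6, char 'e'): match length 0
  offset=2 (pos 5, char 'e'): match length 0
  offset=3 (pos 4, char 'e'): match length 0
  offset=4 (pos 3, char 'e'): match length 0
  offset=5 (pos 2, char 'c'): match length 1
  offset=6 (pos 1, char 'c'): match length 3
  offset=7 (pos 0, char 'c'): match length 2
Longest match has length 3 at offset 6.
next_char = character at position 7 + 3 = 10 -> 'c'

Best match: offset=6, length=3 (matching 'cce' starting at position 1)
LZ77 triple: (6, 3, 'c')


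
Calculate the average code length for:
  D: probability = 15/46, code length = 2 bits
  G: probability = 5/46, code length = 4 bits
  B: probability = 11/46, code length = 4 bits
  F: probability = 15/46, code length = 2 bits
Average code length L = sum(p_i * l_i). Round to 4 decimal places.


Weighted contributions p_i * l_i:
  D: (15/46) * 2 = 30/46
  G: (5/46) * 4 = 20/46
  B: (11/46) * 4 = 44/46
  F: (15/46) * 2 = 30/46
Sum = (30 + 20 + 44 + 30)/46 = 124/46

L = 124/46 = 2.6957 bits/symbol


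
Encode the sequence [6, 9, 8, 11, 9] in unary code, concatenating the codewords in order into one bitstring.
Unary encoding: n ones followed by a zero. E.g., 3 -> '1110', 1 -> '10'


Encode each number as n ones followed by a terminating 0:
  6 -> 1111110 (7 bits)
  9 -> 1111111110 (10 bits)
  8 -> 111111110 (9 bits)
  11 -> 111111111110 (12 bits)
  9 -> 1111111110 (10 bits)
Total length = 7 + 10 + 9 + 12 + 10 = 48 bits.

Unary([6, 9, 8, 11, 9]) = 111111011111111101111111101111111111101111111110 (48 bits)


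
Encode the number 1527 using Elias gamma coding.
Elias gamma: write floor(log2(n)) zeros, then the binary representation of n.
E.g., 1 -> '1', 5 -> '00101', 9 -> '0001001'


num_bits = floor(log2(1527)) + 1 = 11
leading_zeros = num_bits - 1 = 10
binary(1527) = 10111110111

Elias gamma(1527) = '0000000000' + '10111110111' = 000000000010111110111 (21 bits)


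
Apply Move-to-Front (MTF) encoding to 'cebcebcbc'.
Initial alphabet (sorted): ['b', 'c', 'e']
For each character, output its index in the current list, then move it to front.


MTF encoding:
'c': index 1 in ['b', 'c', 'e'] -> ['c', 'b', 'e']
'e': index 2 in ['c', 'b', 'e'] -> ['e', 'c', 'b']
'b': index 2 in ['e', 'c', 'b'] -> ['b', 'e', 'c']
'c': index 2 in ['b', 'e', 'c'] -> ['c', 'b', 'e']
'e': index 2 in ['c', 'b', 'e'] -> ['e', 'c', 'b']
'b': index 2 in ['e', 'c', 'b'] -> ['b', 'e', 'c']
'c': index 2 in ['b', 'e', 'c'] -> ['c', 'b', 'e']
'b': index 1 in ['c', 'b', 'e'] -> ['b', 'c', 'e']
'c': index 1 in ['b', 'c', 'e'] -> ['c', 'b', 'e']


Output: [1, 2, 2, 2, 2, 2, 2, 1, 1]


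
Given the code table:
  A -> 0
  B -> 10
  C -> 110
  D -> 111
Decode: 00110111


Decoding:
0 -> A
0 -> A
110 -> C
111 -> D


Result: AACD


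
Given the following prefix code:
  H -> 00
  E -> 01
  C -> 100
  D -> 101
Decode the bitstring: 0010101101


Decoding step by step:
Bits 00 -> H
Bits 101 -> D
Bits 01 -> E
Bits 101 -> D


Decoded message: HDED


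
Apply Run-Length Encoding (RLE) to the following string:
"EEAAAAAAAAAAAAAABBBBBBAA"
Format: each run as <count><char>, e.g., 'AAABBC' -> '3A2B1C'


Scanning runs left to right:
  i=0: run of 'E' x 2 -> '2E'
  i=2: run of 'A' x 14 -> '14A'
  i=16: run of 'B' x 6 -> '6B'
  i=22: run of 'A' x 2 -> '2A'

RLE = 2E14A6B2A


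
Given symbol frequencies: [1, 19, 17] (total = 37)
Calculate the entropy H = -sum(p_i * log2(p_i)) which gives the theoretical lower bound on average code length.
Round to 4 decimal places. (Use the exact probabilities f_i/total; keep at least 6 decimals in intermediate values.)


Per-symbol terms -p_i * log2(p_i) with p_i = f_i/37:
  p = 1/37 = 0.027027: log2(p) = -5.209453, -p*log2(p) = 0.140796
  p = 19/37 = 0.513514: log2(p) = -0.961526, -p*log2(p) = 0.493757
  p = 17/37 = 0.459459: log2(p) = -1.121991, -p*log2(p) = 0.515509
H = 0.140796 + 0.493757 + 0.515509 = 1.150062

H = 1.1501 bits/symbol


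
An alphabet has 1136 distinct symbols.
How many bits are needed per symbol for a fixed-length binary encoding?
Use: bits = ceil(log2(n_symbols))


log2(1136) = 10.1497
Bracket: 2^10 = 1024 < 1136 <= 2^11 = 2048
So ceil(log2(1136)) = 11

bits = ceil(log2(1136)) = ceil(10.1497) = 11 bits


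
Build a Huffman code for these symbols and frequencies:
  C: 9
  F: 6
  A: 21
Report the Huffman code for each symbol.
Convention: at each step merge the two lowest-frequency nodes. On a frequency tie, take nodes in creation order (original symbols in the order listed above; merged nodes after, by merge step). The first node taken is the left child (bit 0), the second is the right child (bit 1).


Huffman tree construction:
Step 1: Merge F(6) + C(9) = 15
Step 2: Merge (F+C)(15) + A(21) = 36
Read each symbol's code off the tree from the root (left child = 0, right child = 1).

Codes:
  C: 01 (length 2)
  F: 00 (length 2)
  A: 1 (length 1)
Average code length: 51/36 = 1.4167 bits/symbol


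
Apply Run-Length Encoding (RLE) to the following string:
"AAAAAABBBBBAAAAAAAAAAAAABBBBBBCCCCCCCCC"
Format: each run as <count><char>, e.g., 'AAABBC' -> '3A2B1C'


Scanning runs left to right:
  i=0: run of 'A' x 6 -> '6A'
  i=6: run of 'B' x 5 -> '5B'
  i=11: run of 'A' x 13 -> '13A'
  i=24: run of 'B' x 6 -> '6B'
  i=30: run of 'C' x 9 -> '9C'

RLE = 6A5B13A6B9C


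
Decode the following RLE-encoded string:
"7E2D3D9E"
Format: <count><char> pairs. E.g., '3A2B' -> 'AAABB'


Expanding each <count><char> pair:
  7E -> 'EEEEEEE'
  2D -> 'DD'
  3D -> 'DDD'
  9E -> 'EEEEEEEEE'

Decoded = EEEEEEEDDDDDEEEEEEEEE


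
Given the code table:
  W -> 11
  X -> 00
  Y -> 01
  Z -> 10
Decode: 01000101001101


Decoding:
01 -> Y
00 -> X
01 -> Y
01 -> Y
00 -> X
11 -> W
01 -> Y


Result: YXYYXWY


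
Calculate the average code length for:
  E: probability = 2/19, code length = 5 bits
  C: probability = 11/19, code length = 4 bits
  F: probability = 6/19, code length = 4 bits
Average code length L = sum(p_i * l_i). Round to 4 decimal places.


Weighted contributions p_i * l_i:
  E: (2/19) * 5 = 10/19
  C: (11/19) * 4 = 44/19
  F: (6/19) * 4 = 24/19
Sum = (10 + 44 + 24)/19 = 78/19

L = 78/19 = 4.1053 bits/symbol


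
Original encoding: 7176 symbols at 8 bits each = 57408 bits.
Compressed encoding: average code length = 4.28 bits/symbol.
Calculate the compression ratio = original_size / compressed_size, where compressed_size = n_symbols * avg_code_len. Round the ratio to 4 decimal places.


original_size = n_symbols * orig_bits = 7176 * 8 = 57408 bits
compressed_size = n_symbols * avg_code_len = 7176 * 4.28 = 30713.28 bits
ratio = original_size / compressed_size = 57408 / 30713.28 = 1.8692

Compression ratio = 1.8692


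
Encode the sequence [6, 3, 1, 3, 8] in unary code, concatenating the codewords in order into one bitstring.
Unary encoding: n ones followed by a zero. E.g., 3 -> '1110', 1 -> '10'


Encode each number as n ones followed by a terminating 0:
  6 -> 1111110 (7 bits)
  3 -> 1110 (4 bits)
  1 -> 10 (2 bits)
  3 -> 1110 (4 bits)
  8 -> 111111110 (9 bits)
Total length = 7 + 4 + 2 + 4 + 9 = 26 bits.

Unary([6, 3, 1, 3, 8]) = 11111101110101110111111110 (26 bits)


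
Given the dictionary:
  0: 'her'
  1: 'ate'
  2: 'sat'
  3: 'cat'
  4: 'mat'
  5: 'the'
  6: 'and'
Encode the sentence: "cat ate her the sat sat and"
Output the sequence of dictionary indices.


Look up each word in the dictionary:
  'cat' -> 3
  'ate' -> 1
  'her' -> 0
  'the' -> 5
  'sat' -> 2
  'sat' -> 2
  'and' -> 6

Encoded: [3, 1, 0, 5, 2, 2, 6]


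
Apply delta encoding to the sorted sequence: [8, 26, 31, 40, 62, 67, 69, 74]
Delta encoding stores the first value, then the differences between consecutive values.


First value: 8
Deltas:
  26 - 8 = 18
  31 - 26 = 5
  40 - 31 = 9
  62 - 40 = 22
  67 - 62 = 5
  69 - 67 = 2
  74 - 69 = 5


Delta encoded: [8, 18, 5, 9, 22, 5, 2, 5]


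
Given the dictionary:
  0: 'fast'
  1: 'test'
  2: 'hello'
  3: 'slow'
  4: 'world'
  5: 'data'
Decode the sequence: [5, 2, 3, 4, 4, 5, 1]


Look up each index in the dictionary:
  5 -> 'data'
  2 -> 'hello'
  3 -> 'slow'
  4 -> 'world'
  4 -> 'world'
  5 -> 'data'
  1 -> 'test'

Decoded: "data hello slow world world data test"


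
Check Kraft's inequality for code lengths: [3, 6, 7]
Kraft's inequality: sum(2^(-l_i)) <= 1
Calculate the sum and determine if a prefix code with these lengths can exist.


Sum = 2^(-3) + 2^(-6) + 2^(-7)
    = 0.125 + 0.015625 + 0.0078125
    = 19/128 = 0.1484375
Since 0.1484375 <= 1, Kraft's inequality IS satisfied.
A prefix code with these lengths CAN exist.

Kraft sum = 0.1484375. Satisfied.


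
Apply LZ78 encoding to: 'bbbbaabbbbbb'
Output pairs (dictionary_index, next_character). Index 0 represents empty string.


LZ78 encoding steps:
Dictionary: {0: ''}
Step 1: w='' (idx 0), next='b' -> output (0, 'b'), add 'b' as idx 1
Step 2: w='b' (idx 1), next='b' -> output (1, 'b'), add 'bb' as idx 2
Step 3: w='b' (idx 1), next='a' -> output (1, 'a'), add 'ba' as idx 3
Step 4: w='' (idx 0), next='a' -> output (0, 'a'), add 'a' as idx 4
Step 5: w='bb' (idx 2), next='b' -> output (2, 'b'), add 'bbb' as idx 5
Step 6: w='bbb' (idx 5), end of input -> output (5, '')


Encoded: [(0, 'b'), (1, 'b'), (1, 'a'), (0, 'a'), (2, 'b'), (5, '')]


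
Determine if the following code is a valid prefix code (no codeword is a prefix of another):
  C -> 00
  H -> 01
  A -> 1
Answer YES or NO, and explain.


Checking each pair (does one codeword prefix another?):
  C='00' vs H='01': no prefix
  C='00' vs A='1': no prefix
  H='01' vs C='00': no prefix
  H='01' vs A='1': no prefix
  A='1' vs C='00': no prefix
  A='1' vs H='01': no prefix
No violation found over all pairs.

YES -- this is a valid prefix code. No codeword is a prefix of any other codeword.


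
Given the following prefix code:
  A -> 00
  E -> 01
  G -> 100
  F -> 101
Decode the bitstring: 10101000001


Decoding step by step:
Bits 101 -> F
Bits 01 -> E
Bits 00 -> A
Bits 00 -> A
Bits 01 -> E


Decoded message: FEAAE


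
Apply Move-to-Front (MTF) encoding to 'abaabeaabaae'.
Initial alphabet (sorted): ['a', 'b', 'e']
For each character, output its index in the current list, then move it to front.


MTF encoding:
'a': index 0 in ['a', 'b', 'e'] -> ['a', 'b', 'e']
'b': index 1 in ['a', 'b', 'e'] -> ['b', 'a', 'e']
'a': index 1 in ['b', 'a', 'e'] -> ['a', 'b', 'e']
'a': index 0 in ['a', 'b', 'e'] -> ['a', 'b', 'e']
'b': index 1 in ['a', 'b', 'e'] -> ['b', 'a', 'e']
'e': index 2 in ['b', 'a', 'e'] -> ['e', 'b', 'a']
'a': index 2 in ['e', 'b', 'a'] -> ['a', 'e', 'b']
'a': index 0 in ['a', 'e', 'b'] -> ['a', 'e', 'b']
'b': index 2 in ['a', 'e', 'b'] -> ['b', 'a', 'e']
'a': index 1 in ['b', 'a', 'e'] -> ['a', 'b', 'e']
'a': index 0 in ['a', 'b', 'e'] -> ['a', 'b', 'e']
'e': index 2 in ['a', 'b', 'e'] -> ['e', 'a', 'b']


Output: [0, 1, 1, 0, 1, 2, 2, 0, 2, 1, 0, 2]


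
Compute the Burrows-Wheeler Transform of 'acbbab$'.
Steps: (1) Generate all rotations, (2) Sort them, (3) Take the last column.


Rotations (sorted):
  0: $acbbab -> last char: b
  1: ab$acbb -> last char: b
  2: acbbab$ -> last char: $
  3: b$acbba -> last char: a
  4: bab$acb -> last char: b
  5: bbab$ac -> last char: c
  6: cbbab$a -> last char: a


BWT = bb$abca


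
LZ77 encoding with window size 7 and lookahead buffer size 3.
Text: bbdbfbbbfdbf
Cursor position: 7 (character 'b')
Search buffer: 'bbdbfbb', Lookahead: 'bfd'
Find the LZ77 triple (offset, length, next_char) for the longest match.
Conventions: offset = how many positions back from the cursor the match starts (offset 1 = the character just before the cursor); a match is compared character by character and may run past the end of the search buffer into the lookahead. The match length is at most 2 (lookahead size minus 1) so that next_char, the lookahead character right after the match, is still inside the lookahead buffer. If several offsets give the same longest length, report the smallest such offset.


Try each offset into the search buffer:
  offset=1 (pos 6, char 'b'): match length 1
  offset=2 (pos 5, char 'b'): match length 1
  offset=3 (pos 4, char 'f'): match length 0
  offset=4 (pos 3, char 'b'): match length 2
  offset=5 (pos 2, char 'd'): match length 0
  offset=6 (pos 1, char 'b'): match length 1
  offset=7 (pos 0, char 'b'): match length 1
Longest match has length 2 at offset 4.
next_char = character at position 7 + 2 = 9 -> 'd'

Best match: offset=4, length=2 (matching 'bf' starting at position 3)
LZ77 triple: (4, 2, 'd')


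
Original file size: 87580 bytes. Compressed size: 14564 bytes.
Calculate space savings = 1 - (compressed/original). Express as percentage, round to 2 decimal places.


ratio = compressed/original = 14564/87580 = 0.166294
savings = 1 - ratio = 1 - 0.166294 = 0.833706
as a percentage: 0.833706 * 100 = 83.37%

Space savings = 1 - 14564/87580 = 83.37%


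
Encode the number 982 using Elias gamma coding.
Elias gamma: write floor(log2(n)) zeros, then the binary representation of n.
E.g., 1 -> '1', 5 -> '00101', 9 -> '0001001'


num_bits = floor(log2(982)) + 1 = 10
leading_zeros = num_bits - 1 = 9
binary(982) = 1111010110

Elias gamma(982) = '000000000' + '1111010110' = 0000000001111010110 (19 bits)


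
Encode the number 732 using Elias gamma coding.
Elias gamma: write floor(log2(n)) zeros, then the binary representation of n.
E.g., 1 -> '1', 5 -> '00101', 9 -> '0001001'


num_bits = floor(log2(732)) + 1 = 10
leading_zeros = num_bits - 1 = 9
binary(732) = 1011011100

Elias gamma(732) = '000000000' + '1011011100' = 0000000001011011100 (19 bits)


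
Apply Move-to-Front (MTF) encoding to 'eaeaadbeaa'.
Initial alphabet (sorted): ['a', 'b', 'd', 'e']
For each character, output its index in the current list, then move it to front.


MTF encoding:
'e': index 3 in ['a', 'b', 'd', 'e'] -> ['e', 'a', 'b', 'd']
'a': index 1 in ['e', 'a', 'b', 'd'] -> ['a', 'e', 'b', 'd']
'e': index 1 in ['a', 'e', 'b', 'd'] -> ['e', 'a', 'b', 'd']
'a': index 1 in ['e', 'a', 'b', 'd'] -> ['a', 'e', 'b', 'd']
'a': index 0 in ['a', 'e', 'b', 'd'] -> ['a', 'e', 'b', 'd']
'd': index 3 in ['a', 'e', 'b', 'd'] -> ['d', 'a', 'e', 'b']
'b': index 3 in ['d', 'a', 'e', 'b'] -> ['b', 'd', 'a', 'e']
'e': index 3 in ['b', 'd', 'a', 'e'] -> ['e', 'b', 'd', 'a']
'a': index 3 in ['e', 'b', 'd', 'a'] -> ['a', 'e', 'b', 'd']
'a': index 0 in ['a', 'e', 'b', 'd'] -> ['a', 'e', 'b', 'd']


Output: [3, 1, 1, 1, 0, 3, 3, 3, 3, 0]


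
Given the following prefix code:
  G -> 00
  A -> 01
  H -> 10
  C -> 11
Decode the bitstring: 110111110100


Decoding step by step:
Bits 11 -> C
Bits 01 -> A
Bits 11 -> C
Bits 11 -> C
Bits 01 -> A
Bits 00 -> G


Decoded message: CACCAG


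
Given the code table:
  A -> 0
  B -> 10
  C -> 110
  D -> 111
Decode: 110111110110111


Decoding:
110 -> C
111 -> D
110 -> C
110 -> C
111 -> D


Result: CDCCD


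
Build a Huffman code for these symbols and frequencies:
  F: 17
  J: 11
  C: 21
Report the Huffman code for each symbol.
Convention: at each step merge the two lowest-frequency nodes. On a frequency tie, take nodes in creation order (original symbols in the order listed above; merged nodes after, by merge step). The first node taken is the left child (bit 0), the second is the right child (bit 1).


Huffman tree construction:
Step 1: Merge J(11) + F(17) = 28
Step 2: Merge C(21) + (J+F)(28) = 49
Read each symbol's code off the tree from the root (left child = 0, right child = 1).

Codes:
  F: 11 (length 2)
  J: 10 (length 2)
  C: 0 (length 1)
Average code length: 77/49 = 1.5714 bits/symbol


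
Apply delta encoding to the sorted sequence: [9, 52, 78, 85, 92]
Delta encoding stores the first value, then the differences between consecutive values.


First value: 9
Deltas:
  52 - 9 = 43
  78 - 52 = 26
  85 - 78 = 7
  92 - 85 = 7


Delta encoded: [9, 43, 26, 7, 7]


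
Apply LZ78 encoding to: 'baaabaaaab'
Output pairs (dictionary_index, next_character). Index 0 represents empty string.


LZ78 encoding steps:
Dictionary: {0: ''}
Step 1: w='' (idx 0), next='b' -> output (0, 'b'), add 'b' as idx 1
Step 2: w='' (idx 0), next='a' -> output (0, 'a'), add 'a' as idx 2
Step 3: w='a' (idx 2), next='a' -> output (2, 'a'), add 'aa' as idx 3
Step 4: w='b' (idx 1), next='a' -> output (1, 'a'), add 'ba' as idx 4
Step 5: w='aa' (idx 3), next='a' -> output (3, 'a'), add 'aaa' as idx 5
Step 6: w='b' (idx 1), end of input -> output (1, '')


Encoded: [(0, 'b'), (0, 'a'), (2, 'a'), (1, 'a'), (3, 'a'), (1, '')]


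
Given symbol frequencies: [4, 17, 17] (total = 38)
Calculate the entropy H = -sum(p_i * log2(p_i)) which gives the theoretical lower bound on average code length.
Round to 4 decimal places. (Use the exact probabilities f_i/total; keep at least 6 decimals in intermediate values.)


Per-symbol terms -p_i * log2(p_i) with p_i = f_i/38:
  p = 4/38 = 0.105263: log2(p) = -3.247928, -p*log2(p) = 0.341887
  p = 17/38 = 0.447368: log2(p) = -1.160465, -p*log2(p) = 0.519155
  p = 17/38 = 0.447368: log2(p) = -1.160465, -p*log2(p) = 0.519155
H = 0.341887 + 0.519155 + 0.519155 = 1.380197

H = 1.3802 bits/symbol


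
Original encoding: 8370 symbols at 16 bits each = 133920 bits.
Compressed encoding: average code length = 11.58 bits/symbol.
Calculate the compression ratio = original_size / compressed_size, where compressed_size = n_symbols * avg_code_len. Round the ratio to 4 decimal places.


original_size = n_symbols * orig_bits = 8370 * 16 = 133920 bits
compressed_size = n_symbols * avg_code_len = 8370 * 11.58 = 96924.6 bits
ratio = original_size / compressed_size = 133920 / 96924.6 = 1.3817

Compression ratio = 1.3817


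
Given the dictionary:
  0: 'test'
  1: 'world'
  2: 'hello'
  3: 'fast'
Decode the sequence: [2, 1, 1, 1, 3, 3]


Look up each index in the dictionary:
  2 -> 'hello'
  1 -> 'world'
  1 -> 'world'
  1 -> 'world'
  3 -> 'fast'
  3 -> 'fast'

Decoded: "hello world world world fast fast"


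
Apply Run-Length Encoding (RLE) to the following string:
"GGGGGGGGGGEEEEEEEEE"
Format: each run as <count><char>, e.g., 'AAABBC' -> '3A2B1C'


Scanning runs left to right:
  i=0: run of 'G' x 10 -> '10G'
  i=10: run of 'E' x 9 -> '9E'

RLE = 10G9E


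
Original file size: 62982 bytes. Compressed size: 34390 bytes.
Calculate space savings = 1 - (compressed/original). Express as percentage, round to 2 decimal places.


ratio = compressed/original = 34390/62982 = 0.546029
savings = 1 - ratio = 1 - 0.546029 = 0.453971
as a percentage: 0.453971 * 100 = 45.4%

Space savings = 1 - 34390/62982 = 45.4%


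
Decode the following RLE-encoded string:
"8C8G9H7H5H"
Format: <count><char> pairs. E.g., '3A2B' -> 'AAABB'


Expanding each <count><char> pair:
  8C -> 'CCCCCCCC'
  8G -> 'GGGGGGGG'
  9H -> 'HHHHHHHHH'
  7H -> 'HHHHHHH'
  5H -> 'HHHHH'

Decoded = CCCCCCCCGGGGGGGGHHHHHHHHHHHHHHHHHHHHH


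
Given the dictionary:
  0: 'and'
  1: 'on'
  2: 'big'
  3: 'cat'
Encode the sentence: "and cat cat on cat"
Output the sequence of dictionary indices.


Look up each word in the dictionary:
  'and' -> 0
  'cat' -> 3
  'cat' -> 3
  'on' -> 1
  'cat' -> 3

Encoded: [0, 3, 3, 1, 3]


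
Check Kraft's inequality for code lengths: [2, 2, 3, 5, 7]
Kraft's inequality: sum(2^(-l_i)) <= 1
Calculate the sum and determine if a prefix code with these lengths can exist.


Sum = 2^(-2) + 2^(-2) + 2^(-3) + 2^(-5) + 2^(-7)
    = 0.25 + 0.25 + 0.125 + 0.03125 + 0.0078125
    = 85/128 = 0.6640625
Since 0.6640625 <= 1, Kraft's inequality IS satisfied.
A prefix code with these lengths CAN exist.

Kraft sum = 0.6640625. Satisfied.


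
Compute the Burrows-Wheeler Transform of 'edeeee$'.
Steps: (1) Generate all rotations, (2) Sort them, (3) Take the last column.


Rotations (sorted):
  0: $edeeee -> last char: e
  1: deeee$e -> last char: e
  2: e$edeee -> last char: e
  3: edeeee$ -> last char: $
  4: ee$edee -> last char: e
  5: eee$ede -> last char: e
  6: eeee$ed -> last char: d


BWT = eee$eed


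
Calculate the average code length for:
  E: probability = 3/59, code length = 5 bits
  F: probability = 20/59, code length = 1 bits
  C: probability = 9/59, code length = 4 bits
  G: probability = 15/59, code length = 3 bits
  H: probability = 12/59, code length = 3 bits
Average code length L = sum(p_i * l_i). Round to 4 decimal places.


Weighted contributions p_i * l_i:
  E: (3/59) * 5 = 15/59
  F: (20/59) * 1 = 20/59
  C: (9/59) * 4 = 36/59
  G: (15/59) * 3 = 45/59
  H: (12/59) * 3 = 36/59
Sum = (15 + 20 + 36 + 45 + 36)/59 = 152/59

L = 152/59 = 2.5763 bits/symbol


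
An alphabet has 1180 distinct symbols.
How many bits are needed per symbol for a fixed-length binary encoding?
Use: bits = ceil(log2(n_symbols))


log2(1180) = 10.2046
Bracket: 2^10 = 1024 < 1180 <= 2^11 = 2048
So ceil(log2(1180)) = 11

bits = ceil(log2(1180)) = ceil(10.2046) = 11 bits


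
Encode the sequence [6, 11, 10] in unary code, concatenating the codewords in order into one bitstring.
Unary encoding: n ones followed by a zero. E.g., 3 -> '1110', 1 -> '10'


Encode each number as n ones followed by a terminating 0:
  6 -> 1111110 (7 bits)
  11 -> 111111111110 (12 bits)
  10 -> 11111111110 (11 bits)
Total length = 7 + 12 + 11 = 30 bits.

Unary([6, 11, 10]) = 111111011111111111011111111110 (30 bits)


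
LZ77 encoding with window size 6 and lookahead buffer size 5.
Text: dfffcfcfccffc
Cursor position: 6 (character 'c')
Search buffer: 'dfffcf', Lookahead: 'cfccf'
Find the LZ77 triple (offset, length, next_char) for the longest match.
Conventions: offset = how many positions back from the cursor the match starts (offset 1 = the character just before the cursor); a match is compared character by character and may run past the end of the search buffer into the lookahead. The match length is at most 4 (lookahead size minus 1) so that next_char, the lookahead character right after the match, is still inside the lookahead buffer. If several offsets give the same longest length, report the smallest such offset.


Try each offset into the search buffer:
  offset=1 (pos 5, char 'f'): match length 0
  offset=2 (pos 4, char 'c'): match length 3
  offset=3 (pos 3, char 'f'): match length 0
  offset=4 (pos 2, char 'f'): match length 0
  offset=5 (pos 1, char 'f'): match length 0
  offset=6 (pos 0, char 'd'): match length 0
Longest match has length 3 at offset 2.
next_char = character at position 6 + 3 = 9 -> 'c'

Best match: offset=2, length=3 (matching 'cfc' starting at position 4)
LZ77 triple: (2, 3, 'c')


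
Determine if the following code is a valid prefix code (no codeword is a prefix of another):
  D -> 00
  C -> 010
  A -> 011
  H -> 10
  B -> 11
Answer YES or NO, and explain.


Checking each pair (does one codeword prefix another?):
  D='00' vs C='010': no prefix
  D='00' vs A='011': no prefix
  D='00' vs H='10': no prefix
  D='00' vs B='11': no prefix
  C='010' vs D='00': no prefix
  C='010' vs A='011': no prefix
  C='010' vs H='10': no prefix
  C='010' vs B='11': no prefix
  A='011' vs D='00': no prefix
  A='011' vs C='010': no prefix
  A='011' vs H='10': no prefix
  A='011' vs B='11': no prefix
  H='10' vs D='00': no prefix
  H='10' vs C='010': no prefix
  H='10' vs A='011': no prefix
  H='10' vs B='11': no prefix
  B='11' vs D='00': no prefix
  B='11' vs C='010': no prefix
  B='11' vs A='011': no prefix
  B='11' vs H='10': no prefix
No violation found over all pairs.

YES -- this is a valid prefix code. No codeword is a prefix of any other codeword.


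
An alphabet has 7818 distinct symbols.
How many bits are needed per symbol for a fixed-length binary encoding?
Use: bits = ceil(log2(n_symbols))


log2(7818) = 12.9326
Bracket: 2^12 = 4096 < 7818 <= 2^13 = 8192
So ceil(log2(7818)) = 13

bits = ceil(log2(7818)) = ceil(12.9326) = 13 bits


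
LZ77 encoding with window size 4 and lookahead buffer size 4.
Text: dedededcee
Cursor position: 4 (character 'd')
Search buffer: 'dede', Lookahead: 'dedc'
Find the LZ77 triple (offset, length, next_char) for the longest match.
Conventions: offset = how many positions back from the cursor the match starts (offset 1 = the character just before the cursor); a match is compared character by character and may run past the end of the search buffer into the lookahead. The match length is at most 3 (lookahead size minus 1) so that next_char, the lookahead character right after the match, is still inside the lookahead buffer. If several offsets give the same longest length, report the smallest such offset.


Try each offset into the search buffer:
  offset=1 (pos 3, char 'e'): match length 0
  offset=2 (pos 2, char 'd'): match length 3
  offset=3 (pos 1, char 'e'): match length 0
  offset=4 (pos 0, char 'd'): match length 3
Longest match has length 3, found at offsets 2, 4; take the smallest, offset 2.
next_char = character at position 4 + 3 = 7 -> 'c'

Best match: offset=2, length=3 (matching 'ded' starting at position 2)
LZ77 triple: (2, 3, 'c')
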